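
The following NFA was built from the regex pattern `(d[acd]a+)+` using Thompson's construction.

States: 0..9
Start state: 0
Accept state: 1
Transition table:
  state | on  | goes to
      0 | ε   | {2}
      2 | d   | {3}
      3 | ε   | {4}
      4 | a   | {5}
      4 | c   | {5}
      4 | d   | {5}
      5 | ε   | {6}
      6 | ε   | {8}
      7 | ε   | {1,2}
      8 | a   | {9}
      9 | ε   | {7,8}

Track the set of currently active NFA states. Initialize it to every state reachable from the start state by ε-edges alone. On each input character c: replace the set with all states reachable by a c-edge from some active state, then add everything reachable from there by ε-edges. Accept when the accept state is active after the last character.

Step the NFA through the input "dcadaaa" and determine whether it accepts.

S₀ = ε-closure({0}) = {0,2}
'd' @ 1: {3,4}
'c' @ 2: {5,6,8}
'a' @ 3: {1,2,7,8,9}  ✓accept
'd' @ 4: {3,4}
'a' @ 5: {5,6,8}
'a' @ 6: {1,2,7,8,9}  ✓accept
'a' @ 7: {1,2,7,8,9}  ✓accept
after full input: {1,2,7,8,9}  (accept=1 in)

Answer: ACCEPT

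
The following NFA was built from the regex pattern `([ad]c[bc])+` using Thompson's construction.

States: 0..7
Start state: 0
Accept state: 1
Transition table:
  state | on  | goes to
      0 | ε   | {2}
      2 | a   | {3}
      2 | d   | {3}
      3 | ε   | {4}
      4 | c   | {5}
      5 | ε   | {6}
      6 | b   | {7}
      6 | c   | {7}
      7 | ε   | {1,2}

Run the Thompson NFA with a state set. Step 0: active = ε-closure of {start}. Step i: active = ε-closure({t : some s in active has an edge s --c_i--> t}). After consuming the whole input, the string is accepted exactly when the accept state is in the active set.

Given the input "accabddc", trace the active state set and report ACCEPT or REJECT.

initial (ε-close {0}): {0,2}
'a' @ 1: {3,4}
'c' @ 2: {5,6}
'c' @ 3: {1,2,7}  (accept∈set)
'a' @ 4: {3,4}
'b' @ 5: {}  — state set empty
rest 'ddc' ignored (set empty)
final: {}; accept 1 not in set

Answer: REJECT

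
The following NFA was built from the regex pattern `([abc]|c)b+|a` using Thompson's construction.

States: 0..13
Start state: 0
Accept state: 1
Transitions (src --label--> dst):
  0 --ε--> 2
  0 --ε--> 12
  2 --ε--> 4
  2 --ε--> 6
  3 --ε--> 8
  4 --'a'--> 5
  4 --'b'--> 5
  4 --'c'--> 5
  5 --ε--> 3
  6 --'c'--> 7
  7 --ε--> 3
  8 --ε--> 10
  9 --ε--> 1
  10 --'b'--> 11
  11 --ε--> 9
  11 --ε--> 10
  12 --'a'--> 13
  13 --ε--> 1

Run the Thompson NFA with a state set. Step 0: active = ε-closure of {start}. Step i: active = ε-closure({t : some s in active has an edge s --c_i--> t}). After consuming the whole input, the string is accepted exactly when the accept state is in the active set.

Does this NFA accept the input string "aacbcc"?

start: ε-closure({0}) = {0,2,4,6,12}
'a' @ 1: {1,3,5,8,10,13}  ✓accept
'a' @ 2: {}  — state set empty
rest 'cbcc' ignored (set empty)
final: {}; accept 1 not in set

Answer: REJECT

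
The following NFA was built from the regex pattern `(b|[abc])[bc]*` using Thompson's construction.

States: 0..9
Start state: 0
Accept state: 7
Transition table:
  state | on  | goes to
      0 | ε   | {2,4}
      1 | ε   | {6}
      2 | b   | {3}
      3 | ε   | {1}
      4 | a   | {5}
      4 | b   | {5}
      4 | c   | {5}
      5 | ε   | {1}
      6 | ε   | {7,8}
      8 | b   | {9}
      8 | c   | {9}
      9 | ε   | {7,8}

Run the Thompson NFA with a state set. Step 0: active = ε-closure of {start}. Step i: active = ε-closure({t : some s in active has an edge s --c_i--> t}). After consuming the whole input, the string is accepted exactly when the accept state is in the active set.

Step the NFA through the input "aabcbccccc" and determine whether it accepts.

initial (ε-close {0}): {0,2,4}
'a' @ 1: {1,5,6,7,8}  ✓accept
'a' @ 2: {}  — dead — no transitions
rest 'bcbccccc' ignored (set empty)
final: {}; accept 7 not in set

Answer: REJECT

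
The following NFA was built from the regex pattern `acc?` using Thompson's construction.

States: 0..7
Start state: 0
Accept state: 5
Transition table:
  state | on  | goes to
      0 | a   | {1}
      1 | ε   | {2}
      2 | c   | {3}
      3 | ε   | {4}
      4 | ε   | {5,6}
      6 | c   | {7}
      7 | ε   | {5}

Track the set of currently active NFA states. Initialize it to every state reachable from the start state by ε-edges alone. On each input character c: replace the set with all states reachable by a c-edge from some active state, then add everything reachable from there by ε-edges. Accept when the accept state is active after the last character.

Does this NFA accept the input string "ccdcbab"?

start: ε-closure({0}) = {0}
'c' @ 1: {}  — state set empty
rest 'cdcbab' ignored (set empty)
after full input: {}  (accept=5 not in)

Answer: REJECT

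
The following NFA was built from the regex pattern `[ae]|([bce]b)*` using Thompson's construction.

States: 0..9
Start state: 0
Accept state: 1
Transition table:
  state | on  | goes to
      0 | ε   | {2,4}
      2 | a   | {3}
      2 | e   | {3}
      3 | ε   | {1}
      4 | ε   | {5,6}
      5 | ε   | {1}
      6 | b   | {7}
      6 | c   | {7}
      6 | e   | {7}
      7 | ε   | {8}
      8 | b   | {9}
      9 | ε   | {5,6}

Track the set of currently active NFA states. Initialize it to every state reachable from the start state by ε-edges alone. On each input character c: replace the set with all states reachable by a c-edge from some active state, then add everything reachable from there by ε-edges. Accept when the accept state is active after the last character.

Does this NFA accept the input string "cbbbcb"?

Answer: ACCEPT

Steps:
S₀ = ε-closure({0}) = {0,1,2,4,5,6}
'c' @ 1: {7,8}
'b' @ 2: {1,5,6,9}  ✓accept
'b' @ 3: {7,8}
'b' @ 4: {1,5,6,9}  ✓accept
'c' @ 5: {7,8}
'b' @ 6: {1,5,6,9}  ✓accept
after full input: {1,5,6,9}  (accept=1 in)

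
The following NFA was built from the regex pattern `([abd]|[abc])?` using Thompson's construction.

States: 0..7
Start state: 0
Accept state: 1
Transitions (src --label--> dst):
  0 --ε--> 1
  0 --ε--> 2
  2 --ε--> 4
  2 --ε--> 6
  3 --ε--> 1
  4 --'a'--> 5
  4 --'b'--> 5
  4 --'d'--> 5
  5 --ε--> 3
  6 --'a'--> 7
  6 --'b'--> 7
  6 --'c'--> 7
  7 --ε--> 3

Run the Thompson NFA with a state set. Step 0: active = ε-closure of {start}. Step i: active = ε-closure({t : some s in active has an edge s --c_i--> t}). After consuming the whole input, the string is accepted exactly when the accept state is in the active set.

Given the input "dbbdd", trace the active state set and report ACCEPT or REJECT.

S₀ = ε-closure({0}) = {0,1,2,4,6}
'd' @ 1: {1,3,5}  [accepting]
'b' @ 2: {}  — dead — no transitions
rest 'bdd' ignored (set empty)
end set {} — state 1 not in

Answer: REJECT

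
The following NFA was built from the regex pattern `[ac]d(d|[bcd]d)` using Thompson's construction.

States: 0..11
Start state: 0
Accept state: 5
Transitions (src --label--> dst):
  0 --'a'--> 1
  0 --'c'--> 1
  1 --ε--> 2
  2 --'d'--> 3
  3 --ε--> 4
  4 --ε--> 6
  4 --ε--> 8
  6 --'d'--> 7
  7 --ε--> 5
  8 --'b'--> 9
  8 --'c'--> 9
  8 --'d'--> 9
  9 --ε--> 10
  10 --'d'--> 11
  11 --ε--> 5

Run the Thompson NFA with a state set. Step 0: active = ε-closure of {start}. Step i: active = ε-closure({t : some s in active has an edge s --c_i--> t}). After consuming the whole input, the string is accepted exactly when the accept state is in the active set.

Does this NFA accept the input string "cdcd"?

Answer: ACCEPT

Trace:
start: ε-closure({0}) = {0}
'c' @ 1: {1,2}
'd' @ 2: {3,4,6,8}
'c' @ 3: {9,10}
'd' @ 4: {5,11}  ✓accept
after full input: {5,11}  (accept=5 in)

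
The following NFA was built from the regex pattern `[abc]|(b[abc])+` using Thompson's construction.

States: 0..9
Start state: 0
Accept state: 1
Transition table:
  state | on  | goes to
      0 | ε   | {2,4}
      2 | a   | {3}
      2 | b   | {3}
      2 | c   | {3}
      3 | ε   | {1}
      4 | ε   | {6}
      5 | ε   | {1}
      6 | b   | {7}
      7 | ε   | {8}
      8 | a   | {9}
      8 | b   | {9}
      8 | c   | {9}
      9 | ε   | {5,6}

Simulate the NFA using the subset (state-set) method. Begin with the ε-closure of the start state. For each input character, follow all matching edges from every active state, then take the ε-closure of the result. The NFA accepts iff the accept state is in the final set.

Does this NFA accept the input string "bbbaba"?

S₀ = ε-closure({0}) = {0,2,4,6}
'b' @ 1: {1,3,7,8}  [accepting]
'b' @ 2: {1,5,6,9}  [accepting]
'b' @ 3: {7,8}
'a' @ 4: {1,5,6,9}  [accepting]
'b' @ 5: {7,8}
'a' @ 6: {1,5,6,9}  [accepting]
end set {1,5,6,9} — state 1 in

Answer: ACCEPT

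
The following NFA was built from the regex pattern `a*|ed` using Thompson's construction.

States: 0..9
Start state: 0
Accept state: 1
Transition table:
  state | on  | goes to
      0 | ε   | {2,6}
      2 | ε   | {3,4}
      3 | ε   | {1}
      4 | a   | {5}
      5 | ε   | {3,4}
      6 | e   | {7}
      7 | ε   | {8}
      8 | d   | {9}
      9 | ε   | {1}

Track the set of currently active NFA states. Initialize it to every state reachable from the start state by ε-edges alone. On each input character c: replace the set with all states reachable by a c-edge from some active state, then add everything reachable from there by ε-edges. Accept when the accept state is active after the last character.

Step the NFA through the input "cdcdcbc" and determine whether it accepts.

start: ε-closure({0}) = {0,1,2,3,4,6}
'c' @ 1: {}  — no active states
rest 'dcdcbc' ignored (set empty)
final: {}; accept 1 not in set

Answer: REJECT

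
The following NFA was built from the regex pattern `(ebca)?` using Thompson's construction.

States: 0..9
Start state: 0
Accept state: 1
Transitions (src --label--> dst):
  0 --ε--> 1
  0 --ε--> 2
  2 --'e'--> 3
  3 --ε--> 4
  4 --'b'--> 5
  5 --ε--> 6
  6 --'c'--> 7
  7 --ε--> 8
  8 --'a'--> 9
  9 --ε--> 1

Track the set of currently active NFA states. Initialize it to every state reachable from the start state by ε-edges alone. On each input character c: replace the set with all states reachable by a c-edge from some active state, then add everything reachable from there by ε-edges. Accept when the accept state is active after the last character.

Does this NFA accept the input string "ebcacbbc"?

Answer: REJECT

Steps:
initial (ε-close {0}): {0,1,2}
'e' @ 1: {3,4}
'b' @ 2: {5,6}
'c' @ 3: {7,8}
'a' @ 4: {1,9}  [accepting]
'c' @ 5: {}  — dead — no transitions
rest 'bbc' ignored (set empty)
final: {}; accept 1 not in set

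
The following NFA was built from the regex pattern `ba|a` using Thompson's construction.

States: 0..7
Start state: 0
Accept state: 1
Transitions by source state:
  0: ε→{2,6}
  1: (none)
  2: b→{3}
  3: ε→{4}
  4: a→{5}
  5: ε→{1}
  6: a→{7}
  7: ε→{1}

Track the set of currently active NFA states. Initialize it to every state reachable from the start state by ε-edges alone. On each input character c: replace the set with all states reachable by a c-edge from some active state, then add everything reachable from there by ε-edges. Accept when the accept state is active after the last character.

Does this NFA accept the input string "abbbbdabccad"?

start: ε-closure({0}) = {0,2,6}
'a' @ 1: {1,7}  (accept∈set)
'b' @ 2: {}  — state set empty
rest 'bbbdabccad' ignored (set empty)
end set {} — state 1 not in

Answer: REJECT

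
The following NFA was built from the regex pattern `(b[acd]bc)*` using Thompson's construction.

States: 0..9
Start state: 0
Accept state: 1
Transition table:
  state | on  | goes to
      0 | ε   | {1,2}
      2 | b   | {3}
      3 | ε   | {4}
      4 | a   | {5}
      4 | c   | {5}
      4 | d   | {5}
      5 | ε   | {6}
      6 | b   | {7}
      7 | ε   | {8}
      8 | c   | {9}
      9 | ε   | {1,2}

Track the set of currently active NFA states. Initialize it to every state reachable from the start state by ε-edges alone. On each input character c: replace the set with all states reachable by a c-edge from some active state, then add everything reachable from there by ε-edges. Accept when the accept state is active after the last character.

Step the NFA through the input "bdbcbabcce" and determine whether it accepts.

Answer: REJECT

Trace:
initial (ε-close {0}): {0,1,2}
'b' @ 1: {3,4}
'd' @ 2: {5,6}
'b' @ 3: {7,8}
'c' @ 4: {1,2,9}  [accepting]
'b' @ 5: {3,4}
'a' @ 6: {5,6}
'b' @ 7: {7,8}
'c' @ 8: {1,2,9}  [accepting]
'c' @ 9: {}  — dead — no transitions
rest 'e' ignored (set empty)
end set {} — state 1 not in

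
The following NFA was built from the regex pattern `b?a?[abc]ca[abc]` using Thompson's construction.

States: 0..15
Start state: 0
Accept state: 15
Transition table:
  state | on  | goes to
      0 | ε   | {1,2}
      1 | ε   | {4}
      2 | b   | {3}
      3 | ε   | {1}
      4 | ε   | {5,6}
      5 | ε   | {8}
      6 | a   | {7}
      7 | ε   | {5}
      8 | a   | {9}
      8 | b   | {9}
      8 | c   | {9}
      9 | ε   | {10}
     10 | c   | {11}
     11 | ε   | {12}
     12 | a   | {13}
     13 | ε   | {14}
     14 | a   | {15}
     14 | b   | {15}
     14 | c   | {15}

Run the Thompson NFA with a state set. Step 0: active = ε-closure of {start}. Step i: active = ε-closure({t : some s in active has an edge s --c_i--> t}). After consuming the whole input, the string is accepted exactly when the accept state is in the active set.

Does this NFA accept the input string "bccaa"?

S₀ = ε-closure({0}) = {0,1,2,4,5,6,8}
'b' @ 1: {1,3,4,5,6,8,9,10}
'c' @ 2: {9,10,11,12}
'c' @ 3: {11,12}
'a' @ 4: {13,14}
'a' @ 5: {15}  (accept∈set)
final: {15}; accept 15 in set

Answer: ACCEPT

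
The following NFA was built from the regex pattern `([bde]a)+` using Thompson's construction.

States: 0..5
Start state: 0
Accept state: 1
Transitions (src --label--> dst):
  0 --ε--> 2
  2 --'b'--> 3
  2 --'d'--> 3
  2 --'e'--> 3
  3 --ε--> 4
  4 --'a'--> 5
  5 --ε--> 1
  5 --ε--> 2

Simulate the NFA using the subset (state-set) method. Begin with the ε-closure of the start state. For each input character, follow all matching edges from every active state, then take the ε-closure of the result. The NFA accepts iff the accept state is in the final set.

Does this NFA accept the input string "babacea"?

initial (ε-close {0}): {0,2}
'b' @ 1: {3,4}
'a' @ 2: {1,2,5}  [accepting]
'b' @ 3: {3,4}
'a' @ 4: {1,2,5}  [accepting]
'c' @ 5: {}  — no active states
rest 'ea' ignored (set empty)
end set {} — state 1 not in

Answer: REJECT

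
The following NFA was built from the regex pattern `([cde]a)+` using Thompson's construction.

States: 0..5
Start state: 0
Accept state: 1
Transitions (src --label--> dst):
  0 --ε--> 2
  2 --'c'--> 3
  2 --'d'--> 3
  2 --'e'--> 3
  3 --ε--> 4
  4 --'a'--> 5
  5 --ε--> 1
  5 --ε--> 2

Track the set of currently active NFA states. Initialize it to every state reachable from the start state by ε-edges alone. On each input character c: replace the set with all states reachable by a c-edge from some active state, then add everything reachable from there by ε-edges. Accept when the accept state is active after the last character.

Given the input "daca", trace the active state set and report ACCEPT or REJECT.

S₀ = ε-closure({0}) = {0,2}
'd' @ 1: {3,4}
'a' @ 2: {1,2,5}  ✓accept
'c' @ 3: {3,4}
'a' @ 4: {1,2,5}  ✓accept
final: {1,2,5}; accept 1 in set

Answer: ACCEPT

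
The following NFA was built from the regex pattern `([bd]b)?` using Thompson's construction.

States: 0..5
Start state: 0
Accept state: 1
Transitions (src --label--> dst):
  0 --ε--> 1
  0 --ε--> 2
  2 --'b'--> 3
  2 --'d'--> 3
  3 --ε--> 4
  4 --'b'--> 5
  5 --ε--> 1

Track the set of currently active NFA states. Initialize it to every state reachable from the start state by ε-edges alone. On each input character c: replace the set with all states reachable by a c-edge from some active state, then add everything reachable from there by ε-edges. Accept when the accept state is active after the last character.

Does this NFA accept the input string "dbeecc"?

S₀ = ε-closure({0}) = {0,1,2}
'd' @ 1: {3,4}
'b' @ 2: {1,5}  [accepting]
'e' @ 3: {}  — no active states
rest 'ecc' ignored (set empty)
final: {}; accept 1 not in set

Answer: REJECT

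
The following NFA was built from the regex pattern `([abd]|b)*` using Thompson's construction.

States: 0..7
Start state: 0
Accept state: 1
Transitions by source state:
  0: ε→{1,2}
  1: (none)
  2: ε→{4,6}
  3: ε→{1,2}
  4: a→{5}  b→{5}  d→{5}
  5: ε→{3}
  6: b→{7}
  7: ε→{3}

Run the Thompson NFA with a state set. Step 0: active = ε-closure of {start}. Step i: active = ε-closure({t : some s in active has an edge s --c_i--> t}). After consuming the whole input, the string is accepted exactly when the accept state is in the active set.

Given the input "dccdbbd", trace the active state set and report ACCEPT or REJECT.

initial (ε-close {0}): {0,1,2,4,6}
'd' @ 1: {1,2,3,4,5,6}  (accept∈set)
'c' @ 2: {}  — no active states
rest 'cdbbd' ignored (set empty)
end set {} — state 1 not in

Answer: REJECT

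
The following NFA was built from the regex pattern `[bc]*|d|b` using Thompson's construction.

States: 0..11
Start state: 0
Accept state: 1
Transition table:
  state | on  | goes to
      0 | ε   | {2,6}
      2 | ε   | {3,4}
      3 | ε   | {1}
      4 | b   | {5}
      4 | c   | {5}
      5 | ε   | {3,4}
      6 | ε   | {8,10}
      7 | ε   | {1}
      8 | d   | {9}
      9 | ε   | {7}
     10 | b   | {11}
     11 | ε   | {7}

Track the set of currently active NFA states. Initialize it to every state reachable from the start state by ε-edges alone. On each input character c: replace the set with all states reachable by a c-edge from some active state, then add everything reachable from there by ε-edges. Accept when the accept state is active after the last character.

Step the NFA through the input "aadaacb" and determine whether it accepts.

Answer: REJECT

Derivation:
S₀ = ε-closure({0}) = {0,1,2,3,4,6,8,10}
'a' @ 1: {}  — no active states
rest 'adaacb' ignored (set empty)
after full input: {}  (accept=1 not in)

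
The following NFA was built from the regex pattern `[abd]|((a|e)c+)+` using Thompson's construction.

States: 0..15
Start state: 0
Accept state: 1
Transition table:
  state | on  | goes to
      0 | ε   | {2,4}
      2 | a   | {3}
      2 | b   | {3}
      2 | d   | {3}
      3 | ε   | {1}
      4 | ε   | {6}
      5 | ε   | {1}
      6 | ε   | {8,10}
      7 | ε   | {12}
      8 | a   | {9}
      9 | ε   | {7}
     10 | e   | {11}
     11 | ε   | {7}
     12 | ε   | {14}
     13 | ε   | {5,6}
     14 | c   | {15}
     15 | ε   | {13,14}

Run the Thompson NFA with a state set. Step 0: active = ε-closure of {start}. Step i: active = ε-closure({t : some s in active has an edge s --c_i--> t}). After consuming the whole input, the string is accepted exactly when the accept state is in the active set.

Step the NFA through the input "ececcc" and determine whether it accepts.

Answer: ACCEPT

Derivation:
initial (ε-close {0}): {0,2,4,6,8,10}
'e' @ 1: {7,11,12,14}
'c' @ 2: {1,5,6,8,10,13,14,15}  [accepting]
'e' @ 3: {7,11,12,14}
'c' @ 4: {1,5,6,8,10,13,14,15}  [accepting]
'c' @ 5: {1,5,6,8,10,13,14,15}  [accepting]
'c' @ 6: {1,5,6,8,10,13,14,15}  [accepting]
end set {1,5,6,8,10,13,14,15} — state 1 in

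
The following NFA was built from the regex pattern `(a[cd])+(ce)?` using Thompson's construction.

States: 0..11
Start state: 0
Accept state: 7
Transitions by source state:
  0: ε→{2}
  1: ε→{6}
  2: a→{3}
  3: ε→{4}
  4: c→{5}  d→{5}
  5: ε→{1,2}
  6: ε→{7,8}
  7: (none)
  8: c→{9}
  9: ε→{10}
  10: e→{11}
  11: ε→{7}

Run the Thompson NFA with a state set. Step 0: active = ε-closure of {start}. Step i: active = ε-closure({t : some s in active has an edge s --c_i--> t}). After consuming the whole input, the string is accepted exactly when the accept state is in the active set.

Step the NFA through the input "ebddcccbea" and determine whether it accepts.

Answer: REJECT

Steps:
initial (ε-close {0}): {0,2}
'e' @ 1: {}  — no active states
rest 'bddcccbea' ignored (set empty)
after full input: {}  (accept=7 not in)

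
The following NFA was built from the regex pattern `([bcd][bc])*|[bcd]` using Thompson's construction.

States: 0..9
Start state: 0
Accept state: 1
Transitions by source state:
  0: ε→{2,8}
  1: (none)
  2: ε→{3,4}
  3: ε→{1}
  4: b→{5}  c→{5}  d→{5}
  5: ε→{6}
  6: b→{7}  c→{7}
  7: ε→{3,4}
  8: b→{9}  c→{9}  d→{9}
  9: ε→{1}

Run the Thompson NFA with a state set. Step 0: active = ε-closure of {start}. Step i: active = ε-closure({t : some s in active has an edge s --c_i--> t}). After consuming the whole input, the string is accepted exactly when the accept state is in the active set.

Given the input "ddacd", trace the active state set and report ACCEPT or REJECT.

initial (ε-close {0}): {0,1,2,3,4,8}
'd' @ 1: {1,5,6,9}  ✓accept
'd' @ 2: {}  — dead — no transitions
rest 'acd' ignored (set empty)
after full input: {}  (accept=1 not in)

Answer: REJECT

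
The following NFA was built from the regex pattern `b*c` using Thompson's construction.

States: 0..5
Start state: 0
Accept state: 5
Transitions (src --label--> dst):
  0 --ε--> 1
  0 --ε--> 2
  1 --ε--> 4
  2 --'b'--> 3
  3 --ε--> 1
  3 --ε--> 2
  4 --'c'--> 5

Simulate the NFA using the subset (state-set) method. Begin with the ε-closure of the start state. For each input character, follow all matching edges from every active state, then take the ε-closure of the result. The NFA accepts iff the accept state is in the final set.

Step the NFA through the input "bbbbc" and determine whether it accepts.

Answer: ACCEPT

Steps:
start: ε-closure({0}) = {0,1,2,4}
'b' @ 1: {1,2,3,4}
'b' @ 2: {1,2,3,4}
'b' @ 3: {1,2,3,4}
'b' @ 4: {1,2,3,4}
'c' @ 5: {5}  (accept∈set)
end set {5} — state 5 in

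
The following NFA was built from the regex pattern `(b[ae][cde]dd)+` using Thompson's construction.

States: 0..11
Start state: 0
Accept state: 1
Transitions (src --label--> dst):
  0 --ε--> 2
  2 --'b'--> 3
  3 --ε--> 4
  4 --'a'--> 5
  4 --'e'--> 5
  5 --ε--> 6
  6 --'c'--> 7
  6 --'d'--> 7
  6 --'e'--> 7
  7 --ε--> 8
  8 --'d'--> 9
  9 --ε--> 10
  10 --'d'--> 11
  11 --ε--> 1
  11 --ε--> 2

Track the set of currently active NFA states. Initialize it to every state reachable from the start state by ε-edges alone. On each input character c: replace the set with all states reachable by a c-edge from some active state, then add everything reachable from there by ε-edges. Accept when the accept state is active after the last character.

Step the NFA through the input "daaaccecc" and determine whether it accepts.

initial (ε-close {0}): {0,2}
'd' @ 1: {}  — dead — no transitions
rest 'aaaccecc' ignored (set empty)
after full input: {}  (accept=1 not in)

Answer: REJECT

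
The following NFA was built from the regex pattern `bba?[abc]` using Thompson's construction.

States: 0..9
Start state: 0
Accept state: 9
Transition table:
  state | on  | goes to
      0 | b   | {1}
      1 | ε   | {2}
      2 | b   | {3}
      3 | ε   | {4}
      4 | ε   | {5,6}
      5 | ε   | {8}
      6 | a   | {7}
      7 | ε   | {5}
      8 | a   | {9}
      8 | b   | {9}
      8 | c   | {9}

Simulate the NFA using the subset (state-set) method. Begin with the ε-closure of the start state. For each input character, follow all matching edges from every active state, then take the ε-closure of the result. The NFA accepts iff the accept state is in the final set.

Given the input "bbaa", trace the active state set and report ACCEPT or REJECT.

Answer: ACCEPT

Trace:
S₀ = ε-closure({0}) = {0}
'b' @ 1: {1,2}
'b' @ 2: {3,4,5,6,8}
'a' @ 3: {5,7,8,9}  ✓accept
'a' @ 4: {9}  ✓accept
after full input: {9}  (accept=9 in)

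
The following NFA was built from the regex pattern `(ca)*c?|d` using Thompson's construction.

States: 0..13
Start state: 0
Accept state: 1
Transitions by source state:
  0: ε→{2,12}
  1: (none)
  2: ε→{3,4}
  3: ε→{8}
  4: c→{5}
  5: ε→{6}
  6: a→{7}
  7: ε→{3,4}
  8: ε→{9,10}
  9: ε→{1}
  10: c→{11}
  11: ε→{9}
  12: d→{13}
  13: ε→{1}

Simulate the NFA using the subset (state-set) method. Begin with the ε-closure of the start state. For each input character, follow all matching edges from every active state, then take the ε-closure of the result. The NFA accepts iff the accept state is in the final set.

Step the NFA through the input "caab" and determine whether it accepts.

start: ε-closure({0}) = {0,1,2,3,4,8,9,10,12}
'c' @ 1: {1,5,6,9,11}  ✓accept
'a' @ 2: {1,3,4,7,8,9,10}  ✓accept
'a' @ 3: {}  — dead — no transitions
rest 'b' ignored (set empty)
end set {} — state 1 not in

Answer: REJECT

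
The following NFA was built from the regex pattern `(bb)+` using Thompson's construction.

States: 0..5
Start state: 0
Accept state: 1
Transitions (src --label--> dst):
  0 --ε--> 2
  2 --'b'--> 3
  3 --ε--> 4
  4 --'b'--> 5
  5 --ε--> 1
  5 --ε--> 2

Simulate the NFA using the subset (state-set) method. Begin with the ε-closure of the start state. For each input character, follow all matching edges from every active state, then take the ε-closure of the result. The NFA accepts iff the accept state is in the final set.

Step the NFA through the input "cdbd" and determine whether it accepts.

S₀ = ε-closure({0}) = {0,2}
'c' @ 1: {}  — state set empty
rest 'dbd' ignored (set empty)
after full input: {}  (accept=1 not in)

Answer: REJECT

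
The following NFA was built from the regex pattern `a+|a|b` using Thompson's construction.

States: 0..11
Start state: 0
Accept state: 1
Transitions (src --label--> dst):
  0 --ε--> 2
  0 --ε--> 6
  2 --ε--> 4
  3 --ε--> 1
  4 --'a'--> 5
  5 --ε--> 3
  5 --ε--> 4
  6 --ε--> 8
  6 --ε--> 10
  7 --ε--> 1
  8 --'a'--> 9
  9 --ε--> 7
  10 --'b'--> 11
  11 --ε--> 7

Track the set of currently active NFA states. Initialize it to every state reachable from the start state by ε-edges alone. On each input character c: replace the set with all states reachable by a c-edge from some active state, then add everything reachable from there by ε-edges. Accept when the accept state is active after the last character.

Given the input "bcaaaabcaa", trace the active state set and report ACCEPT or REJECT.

Answer: REJECT

Steps:
start: ε-closure({0}) = {0,2,4,6,8,10}
'b' @ 1: {1,7,11}  (accept∈set)
'c' @ 2: {}  — state set empty
rest 'aaaabcaa' ignored (set empty)
final: {}; accept 1 not in set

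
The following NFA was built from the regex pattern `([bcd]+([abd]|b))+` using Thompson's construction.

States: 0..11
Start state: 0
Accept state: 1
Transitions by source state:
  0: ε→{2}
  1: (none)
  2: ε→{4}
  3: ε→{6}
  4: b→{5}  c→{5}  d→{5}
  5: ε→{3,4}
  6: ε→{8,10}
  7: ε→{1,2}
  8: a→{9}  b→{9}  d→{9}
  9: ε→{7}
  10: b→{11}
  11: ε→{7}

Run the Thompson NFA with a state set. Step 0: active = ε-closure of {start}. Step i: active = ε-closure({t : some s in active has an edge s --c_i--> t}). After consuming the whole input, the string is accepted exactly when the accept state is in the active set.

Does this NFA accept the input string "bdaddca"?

Answer: ACCEPT

Steps:
initial (ε-close {0}): {0,2,4}
'b' @ 1: {3,4,5,6,8,10}
'd' @ 2: {1,2,3,4,5,6,7,8,9,10}  [accepting]
'a' @ 3: {1,2,4,7,9}  [accepting]
'd' @ 4: {3,4,5,6,8,10}
'd' @ 5: {1,2,3,4,5,6,7,8,9,10}  [accepting]
'c' @ 6: {3,4,5,6,8,10}
'a' @ 7: {1,2,4,7,9}  [accepting]
end set {1,2,4,7,9} — state 1 in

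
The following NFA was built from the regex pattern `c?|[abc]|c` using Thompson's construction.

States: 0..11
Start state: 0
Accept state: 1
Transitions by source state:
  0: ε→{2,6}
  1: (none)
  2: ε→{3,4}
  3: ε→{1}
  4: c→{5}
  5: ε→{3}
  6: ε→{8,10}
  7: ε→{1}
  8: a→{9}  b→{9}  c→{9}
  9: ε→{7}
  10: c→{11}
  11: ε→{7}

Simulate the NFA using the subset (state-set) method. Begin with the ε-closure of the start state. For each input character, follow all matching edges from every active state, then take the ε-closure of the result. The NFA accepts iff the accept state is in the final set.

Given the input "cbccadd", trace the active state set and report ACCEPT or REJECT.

start: ε-closure({0}) = {0,1,2,3,4,6,8,10}
'c' @ 1: {1,3,5,7,9,11}  ✓accept
'b' @ 2: {}  — no active states
rest 'ccadd' ignored (set empty)
after full input: {}  (accept=1 not in)

Answer: REJECT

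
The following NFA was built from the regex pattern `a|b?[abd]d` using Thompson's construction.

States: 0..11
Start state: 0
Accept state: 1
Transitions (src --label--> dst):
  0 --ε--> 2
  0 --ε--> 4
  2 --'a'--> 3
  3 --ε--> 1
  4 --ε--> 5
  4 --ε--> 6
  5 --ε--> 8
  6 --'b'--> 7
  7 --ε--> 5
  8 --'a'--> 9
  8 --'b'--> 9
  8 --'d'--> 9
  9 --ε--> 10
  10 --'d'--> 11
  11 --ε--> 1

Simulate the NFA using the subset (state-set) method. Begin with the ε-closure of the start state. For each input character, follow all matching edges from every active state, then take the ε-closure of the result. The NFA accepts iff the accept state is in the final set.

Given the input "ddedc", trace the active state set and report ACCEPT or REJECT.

Answer: REJECT

Trace:
start: ε-closure({0}) = {0,2,4,5,6,8}
'd' @ 1: {9,10}
'd' @ 2: {1,11}  (accept∈set)
'e' @ 3: {}  — state set empty
rest 'dc' ignored (set empty)
end set {} — state 1 not in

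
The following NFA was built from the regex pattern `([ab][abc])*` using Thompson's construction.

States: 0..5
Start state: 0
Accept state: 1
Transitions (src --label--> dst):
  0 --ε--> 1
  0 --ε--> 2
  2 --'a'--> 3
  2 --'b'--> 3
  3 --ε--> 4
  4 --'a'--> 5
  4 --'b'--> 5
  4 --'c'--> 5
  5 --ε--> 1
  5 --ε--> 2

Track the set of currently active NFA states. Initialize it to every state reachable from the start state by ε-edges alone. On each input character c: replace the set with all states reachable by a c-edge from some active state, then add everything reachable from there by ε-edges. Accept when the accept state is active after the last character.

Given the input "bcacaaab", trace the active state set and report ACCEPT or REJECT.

Answer: ACCEPT

Trace:
start: ε-closure({0}) = {0,1,2}
'b' @ 1: {3,4}
'c' @ 2: {1,2,5}  (accept∈set)
'a' @ 3: {3,4}
'c' @ 4: {1,2,5}  (accept∈set)
'a' @ 5: {3,4}
'a' @ 6: {1,2,5}  (accept∈set)
'a' @ 7: {3,4}
'b' @ 8: {1,2,5}  (accept∈set)
after full input: {1,2,5}  (accept=1 in)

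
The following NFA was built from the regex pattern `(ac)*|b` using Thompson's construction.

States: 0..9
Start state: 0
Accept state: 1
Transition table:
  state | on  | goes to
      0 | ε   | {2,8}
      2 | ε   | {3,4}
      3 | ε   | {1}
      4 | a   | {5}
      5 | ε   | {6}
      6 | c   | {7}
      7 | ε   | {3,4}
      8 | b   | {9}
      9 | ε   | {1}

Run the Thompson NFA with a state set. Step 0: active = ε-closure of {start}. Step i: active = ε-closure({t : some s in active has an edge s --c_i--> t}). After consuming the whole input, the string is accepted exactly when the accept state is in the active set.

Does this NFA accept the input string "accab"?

Answer: REJECT

Derivation:
start: ε-closure({0}) = {0,1,2,3,4,8}
'a' @ 1: {5,6}
'c' @ 2: {1,3,4,7}  (accept∈set)
'c' @ 3: {}  — state set empty
rest 'ab' ignored (set empty)
final: {}; accept 1 not in set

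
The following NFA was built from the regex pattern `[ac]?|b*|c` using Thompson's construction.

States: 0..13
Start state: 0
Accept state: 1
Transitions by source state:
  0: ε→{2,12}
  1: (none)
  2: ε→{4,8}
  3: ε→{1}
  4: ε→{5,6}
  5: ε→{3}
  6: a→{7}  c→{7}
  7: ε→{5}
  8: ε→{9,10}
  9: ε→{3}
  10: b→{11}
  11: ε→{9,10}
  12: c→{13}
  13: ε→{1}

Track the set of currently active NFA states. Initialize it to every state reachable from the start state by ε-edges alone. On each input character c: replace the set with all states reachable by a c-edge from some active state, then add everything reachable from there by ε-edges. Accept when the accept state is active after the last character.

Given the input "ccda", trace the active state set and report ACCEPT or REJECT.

start: ε-closure({0}) = {0,1,2,3,4,5,6,8,9,10,12}
'c' @ 1: {1,3,5,7,13}  (accept∈set)
'c' @ 2: {}  — dead — no transitions
rest 'da' ignored (set empty)
final: {}; accept 1 not in set

Answer: REJECT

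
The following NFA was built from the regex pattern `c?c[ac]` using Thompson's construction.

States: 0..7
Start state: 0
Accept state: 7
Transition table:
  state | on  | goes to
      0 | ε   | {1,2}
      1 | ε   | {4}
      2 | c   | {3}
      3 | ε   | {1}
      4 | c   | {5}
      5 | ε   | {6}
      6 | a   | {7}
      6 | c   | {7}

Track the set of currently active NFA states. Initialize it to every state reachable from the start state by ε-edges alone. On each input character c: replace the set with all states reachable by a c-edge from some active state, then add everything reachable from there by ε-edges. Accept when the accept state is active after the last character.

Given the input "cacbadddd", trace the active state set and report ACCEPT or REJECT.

start: ε-closure({0}) = {0,1,2,4}
'c' @ 1: {1,3,4,5,6}
'a' @ 2: {7}  [accepting]
'c' @ 3: {}  — state set empty
rest 'badddd' ignored (set empty)
end set {} — state 7 not in

Answer: REJECT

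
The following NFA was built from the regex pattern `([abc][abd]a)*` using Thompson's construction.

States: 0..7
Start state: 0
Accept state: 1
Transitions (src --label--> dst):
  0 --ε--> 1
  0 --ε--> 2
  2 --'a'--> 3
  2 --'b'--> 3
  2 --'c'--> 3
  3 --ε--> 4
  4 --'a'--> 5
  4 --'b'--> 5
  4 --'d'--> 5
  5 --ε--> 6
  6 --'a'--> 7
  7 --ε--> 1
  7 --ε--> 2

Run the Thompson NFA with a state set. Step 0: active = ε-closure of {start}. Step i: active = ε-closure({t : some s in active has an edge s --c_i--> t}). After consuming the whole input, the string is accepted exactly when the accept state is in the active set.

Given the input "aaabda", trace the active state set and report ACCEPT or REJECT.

Answer: ACCEPT

Trace:
initial (ε-close {0}): {0,1,2}
'a' @ 1: {3,4}
'a' @ 2: {5,6}
'a' @ 3: {1,2,7}  ✓accept
'b' @ 4: {3,4}
'd' @ 5: {5,6}
'a' @ 6: {1,2,7}  ✓accept
end set {1,2,7} — state 1 in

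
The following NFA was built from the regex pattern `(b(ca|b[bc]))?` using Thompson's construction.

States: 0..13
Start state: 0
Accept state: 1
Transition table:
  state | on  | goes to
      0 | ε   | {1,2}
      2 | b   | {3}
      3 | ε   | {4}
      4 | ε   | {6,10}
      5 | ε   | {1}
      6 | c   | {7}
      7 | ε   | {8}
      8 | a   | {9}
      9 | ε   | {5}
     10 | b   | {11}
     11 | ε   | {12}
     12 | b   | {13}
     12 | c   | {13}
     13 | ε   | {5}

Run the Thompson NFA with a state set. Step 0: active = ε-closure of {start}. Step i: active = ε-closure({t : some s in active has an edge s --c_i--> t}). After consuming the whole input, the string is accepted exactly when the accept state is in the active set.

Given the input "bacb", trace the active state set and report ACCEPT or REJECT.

S₀ = ε-closure({0}) = {0,1,2}
'b' @ 1: {3,4,6,10}
'a' @ 2: {}  — state set empty
rest 'cb' ignored (set empty)
end set {} — state 1 not in

Answer: REJECT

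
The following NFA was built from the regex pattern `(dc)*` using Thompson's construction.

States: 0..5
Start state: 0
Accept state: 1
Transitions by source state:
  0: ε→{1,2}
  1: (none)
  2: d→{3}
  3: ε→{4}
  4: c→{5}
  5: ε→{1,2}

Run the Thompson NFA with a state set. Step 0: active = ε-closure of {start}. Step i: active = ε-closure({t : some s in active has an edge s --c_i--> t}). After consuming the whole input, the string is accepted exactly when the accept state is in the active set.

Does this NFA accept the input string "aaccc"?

start: ε-closure({0}) = {0,1,2}
'a' @ 1: {}  — state set empty
rest 'accc' ignored (set empty)
final: {}; accept 1 not in set

Answer: REJECT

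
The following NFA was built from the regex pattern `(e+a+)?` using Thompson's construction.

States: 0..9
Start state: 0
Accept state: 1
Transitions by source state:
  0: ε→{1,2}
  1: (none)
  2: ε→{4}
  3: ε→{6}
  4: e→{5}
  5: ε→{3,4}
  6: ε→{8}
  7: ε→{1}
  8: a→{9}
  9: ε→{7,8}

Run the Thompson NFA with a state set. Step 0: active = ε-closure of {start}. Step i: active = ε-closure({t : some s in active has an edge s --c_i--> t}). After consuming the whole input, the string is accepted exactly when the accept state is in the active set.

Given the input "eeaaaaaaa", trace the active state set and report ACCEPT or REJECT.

start: ε-closure({0}) = {0,1,2,4}
'e' @ 1: {3,4,5,6,8}
'e' @ 2: {3,4,5,6,8}
'a' @ 3: {1,7,8,9}  (accept∈set)
'a' @ 4: {1,7,8,9}  (accept∈set)
'a' @ 5: {1,7,8,9}  (accept∈set)
'a' @ 6: {1,7,8,9}  (accept∈set)
'a' @ 7: {1,7,8,9}  (accept∈set)
'a' @ 8: {1,7,8,9}  (accept∈set)
'a' @ 9: {1,7,8,9}  (accept∈set)
final: {1,7,8,9}; accept 1 in set

Answer: ACCEPT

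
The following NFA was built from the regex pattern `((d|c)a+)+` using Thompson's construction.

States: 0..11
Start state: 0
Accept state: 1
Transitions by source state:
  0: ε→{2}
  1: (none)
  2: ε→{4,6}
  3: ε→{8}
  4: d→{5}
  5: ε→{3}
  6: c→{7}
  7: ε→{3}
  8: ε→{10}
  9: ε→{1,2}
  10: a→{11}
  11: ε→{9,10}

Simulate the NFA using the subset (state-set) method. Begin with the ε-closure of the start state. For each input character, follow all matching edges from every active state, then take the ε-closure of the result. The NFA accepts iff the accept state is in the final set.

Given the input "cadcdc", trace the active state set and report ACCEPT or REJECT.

S₀ = ε-closure({0}) = {0,2,4,6}
'c' @ 1: {3,7,8,10}
'a' @ 2: {1,2,4,6,9,10,11}  ✓accept
'd' @ 3: {3,5,8,10}
'c' @ 4: {}  — dead — no transitions
rest 'dc' ignored (set empty)
final: {}; accept 1 not in set

Answer: REJECT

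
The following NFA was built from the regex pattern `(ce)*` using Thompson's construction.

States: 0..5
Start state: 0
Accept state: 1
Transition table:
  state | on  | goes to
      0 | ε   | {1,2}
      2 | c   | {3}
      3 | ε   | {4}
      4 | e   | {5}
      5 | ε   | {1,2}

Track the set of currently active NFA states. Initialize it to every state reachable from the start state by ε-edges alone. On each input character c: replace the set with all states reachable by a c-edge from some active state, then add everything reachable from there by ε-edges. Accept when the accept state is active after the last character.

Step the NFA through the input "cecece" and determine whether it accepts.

Answer: ACCEPT

Steps:
start: ε-closure({0}) = {0,1,2}
'c' @ 1: {3,4}
'e' @ 2: {1,2,5}  (accept∈set)
'c' @ 3: {3,4}
'e' @ 4: {1,2,5}  (accept∈set)
'c' @ 5: {3,4}
'e' @ 6: {1,2,5}  (accept∈set)
after full input: {1,2,5}  (accept=1 in)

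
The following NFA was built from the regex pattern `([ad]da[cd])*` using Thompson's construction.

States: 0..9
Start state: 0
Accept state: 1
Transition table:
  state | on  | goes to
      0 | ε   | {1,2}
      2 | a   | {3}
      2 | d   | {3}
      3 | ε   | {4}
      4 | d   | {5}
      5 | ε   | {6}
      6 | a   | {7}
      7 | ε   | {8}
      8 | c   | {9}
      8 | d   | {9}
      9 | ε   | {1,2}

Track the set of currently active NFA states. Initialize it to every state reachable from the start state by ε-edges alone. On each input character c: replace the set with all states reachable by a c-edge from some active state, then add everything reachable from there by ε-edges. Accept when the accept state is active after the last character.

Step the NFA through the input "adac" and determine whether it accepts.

start: ε-closure({0}) = {0,1,2}
'a' @ 1: {3,4}
'd' @ 2: {5,6}
'a' @ 3: {7,8}
'c' @ 4: {1,2,9}  [accepting]
after full input: {1,2,9}  (accept=1 in)

Answer: ACCEPT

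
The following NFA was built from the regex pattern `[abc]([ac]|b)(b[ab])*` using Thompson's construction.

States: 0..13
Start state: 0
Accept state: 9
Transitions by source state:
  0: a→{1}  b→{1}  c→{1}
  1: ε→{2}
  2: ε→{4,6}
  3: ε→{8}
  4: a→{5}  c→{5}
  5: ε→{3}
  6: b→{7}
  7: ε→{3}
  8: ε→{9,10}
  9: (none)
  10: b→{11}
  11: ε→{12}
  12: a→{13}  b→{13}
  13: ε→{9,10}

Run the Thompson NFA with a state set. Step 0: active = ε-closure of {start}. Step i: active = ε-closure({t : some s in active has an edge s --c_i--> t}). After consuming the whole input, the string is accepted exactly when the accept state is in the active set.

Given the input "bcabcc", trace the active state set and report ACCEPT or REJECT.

Answer: REJECT

Steps:
initial (ε-close {0}): {0}
'b' @ 1: {1,2,4,6}
'c' @ 2: {3,5,8,9,10}  (accept∈set)
'a' @ 3: {}  — state set empty
rest 'bcc' ignored (set empty)
end set {} — state 9 not in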